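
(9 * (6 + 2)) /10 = 36 /5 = 7.20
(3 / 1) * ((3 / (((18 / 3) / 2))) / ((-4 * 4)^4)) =3 / 65536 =0.00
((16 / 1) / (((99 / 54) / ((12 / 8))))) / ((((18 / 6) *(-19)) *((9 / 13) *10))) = -104 / 3135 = -0.03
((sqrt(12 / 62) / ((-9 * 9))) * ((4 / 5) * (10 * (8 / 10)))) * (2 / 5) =-64 * sqrt(186) / 62775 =-0.01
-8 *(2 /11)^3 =-64 /1331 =-0.05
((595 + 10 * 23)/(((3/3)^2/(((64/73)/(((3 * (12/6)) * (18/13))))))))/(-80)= -715/657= -1.09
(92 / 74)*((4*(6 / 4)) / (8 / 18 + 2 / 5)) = 6210 / 703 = 8.83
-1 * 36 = -36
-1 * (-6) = 6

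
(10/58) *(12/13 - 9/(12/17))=-3075/1508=-2.04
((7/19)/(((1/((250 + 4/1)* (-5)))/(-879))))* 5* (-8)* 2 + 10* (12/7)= -4376011320/133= -32902340.75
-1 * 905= -905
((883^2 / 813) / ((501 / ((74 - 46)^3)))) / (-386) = -8557866464 / 78611409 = -108.86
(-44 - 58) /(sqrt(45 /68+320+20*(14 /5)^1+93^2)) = -204*sqrt(10433665) /613745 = -1.07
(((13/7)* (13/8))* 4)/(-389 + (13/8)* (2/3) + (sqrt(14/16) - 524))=-853554/64480297 - 234* sqrt(14)/64480297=-0.01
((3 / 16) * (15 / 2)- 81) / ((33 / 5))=-4245 / 352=-12.06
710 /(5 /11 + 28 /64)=124960 /157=795.92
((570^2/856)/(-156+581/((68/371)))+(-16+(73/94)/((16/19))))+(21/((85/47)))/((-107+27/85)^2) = -2534155226887442823/169499235375849056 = -14.95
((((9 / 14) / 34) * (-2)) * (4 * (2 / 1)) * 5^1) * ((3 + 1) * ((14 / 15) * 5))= -28.24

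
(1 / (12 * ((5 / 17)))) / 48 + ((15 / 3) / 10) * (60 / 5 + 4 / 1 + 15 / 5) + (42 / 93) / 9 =284389 / 29760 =9.56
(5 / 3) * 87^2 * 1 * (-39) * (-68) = 33454980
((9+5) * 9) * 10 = 1260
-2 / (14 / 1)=-1 / 7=-0.14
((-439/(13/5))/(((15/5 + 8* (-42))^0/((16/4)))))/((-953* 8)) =2195/24778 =0.09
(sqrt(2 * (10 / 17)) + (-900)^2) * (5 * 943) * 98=924140 * sqrt(85) / 17 + 374276700000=374277201185.28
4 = 4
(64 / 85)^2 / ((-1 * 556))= -1024 / 1004275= -0.00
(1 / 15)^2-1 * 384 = -384.00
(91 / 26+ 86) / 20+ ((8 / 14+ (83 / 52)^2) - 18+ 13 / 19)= -17481089 / 1798160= -9.72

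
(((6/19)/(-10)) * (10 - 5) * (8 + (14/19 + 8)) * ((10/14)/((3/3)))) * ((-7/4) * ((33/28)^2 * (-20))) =-12986325/141512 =-91.77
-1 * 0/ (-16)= 0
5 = 5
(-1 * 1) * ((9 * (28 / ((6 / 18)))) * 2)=-1512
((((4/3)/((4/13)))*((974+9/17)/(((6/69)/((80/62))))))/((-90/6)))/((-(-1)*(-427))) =19814132/2025261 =9.78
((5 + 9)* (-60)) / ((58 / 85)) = -35700 / 29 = -1231.03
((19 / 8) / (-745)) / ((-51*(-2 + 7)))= 19 / 1519800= 0.00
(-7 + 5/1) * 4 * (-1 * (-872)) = -6976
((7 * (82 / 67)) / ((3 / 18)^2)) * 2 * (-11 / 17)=-454608 / 1139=-399.13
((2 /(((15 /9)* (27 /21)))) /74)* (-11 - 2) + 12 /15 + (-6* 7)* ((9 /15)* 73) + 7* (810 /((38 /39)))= 8394340 /2109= 3980.25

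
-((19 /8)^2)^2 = -130321 /4096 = -31.82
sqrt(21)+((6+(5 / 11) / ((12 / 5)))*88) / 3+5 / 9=sqrt(21)+1639 / 9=186.69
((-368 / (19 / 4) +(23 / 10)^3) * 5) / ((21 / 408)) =-3013437 / 475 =-6344.08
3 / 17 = 0.18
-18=-18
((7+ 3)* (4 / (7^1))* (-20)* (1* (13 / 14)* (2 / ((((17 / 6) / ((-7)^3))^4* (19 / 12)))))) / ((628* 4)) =-11461225.71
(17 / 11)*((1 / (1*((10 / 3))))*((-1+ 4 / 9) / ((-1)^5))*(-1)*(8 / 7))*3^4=-1836 / 77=-23.84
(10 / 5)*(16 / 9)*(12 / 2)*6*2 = 256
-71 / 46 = -1.54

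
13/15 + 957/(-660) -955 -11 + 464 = -6031/12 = -502.58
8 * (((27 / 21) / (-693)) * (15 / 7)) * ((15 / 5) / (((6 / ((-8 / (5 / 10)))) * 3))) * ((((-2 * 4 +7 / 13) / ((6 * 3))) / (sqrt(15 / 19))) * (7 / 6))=-1552 * sqrt(285) / 567567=-0.05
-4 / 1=-4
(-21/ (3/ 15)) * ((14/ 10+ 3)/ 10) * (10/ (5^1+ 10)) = -154/ 5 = -30.80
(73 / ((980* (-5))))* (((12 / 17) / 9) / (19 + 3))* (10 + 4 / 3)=-73 / 121275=-0.00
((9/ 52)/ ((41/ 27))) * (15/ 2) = 3645/ 4264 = 0.85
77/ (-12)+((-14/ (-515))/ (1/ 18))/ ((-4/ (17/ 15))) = -202559/ 30900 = -6.56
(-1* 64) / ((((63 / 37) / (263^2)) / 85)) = -13922336320 / 63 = -220989465.40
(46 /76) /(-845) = -23 /32110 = -0.00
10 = 10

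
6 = 6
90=90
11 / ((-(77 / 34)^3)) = -39304 / 41503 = -0.95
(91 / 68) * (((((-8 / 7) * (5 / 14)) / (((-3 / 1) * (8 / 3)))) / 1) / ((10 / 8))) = 13 / 238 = 0.05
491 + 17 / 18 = 8855 / 18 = 491.94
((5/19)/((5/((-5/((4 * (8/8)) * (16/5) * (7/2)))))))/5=-5/4256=-0.00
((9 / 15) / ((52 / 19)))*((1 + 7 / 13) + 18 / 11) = 12939 / 18590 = 0.70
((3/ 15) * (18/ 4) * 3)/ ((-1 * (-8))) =27/ 80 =0.34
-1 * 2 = -2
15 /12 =5 /4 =1.25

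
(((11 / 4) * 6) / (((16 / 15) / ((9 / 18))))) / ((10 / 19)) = 1881 / 128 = 14.70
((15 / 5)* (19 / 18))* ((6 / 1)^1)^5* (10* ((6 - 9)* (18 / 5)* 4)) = -10637568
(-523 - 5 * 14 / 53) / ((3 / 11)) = -101893 / 53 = -1922.51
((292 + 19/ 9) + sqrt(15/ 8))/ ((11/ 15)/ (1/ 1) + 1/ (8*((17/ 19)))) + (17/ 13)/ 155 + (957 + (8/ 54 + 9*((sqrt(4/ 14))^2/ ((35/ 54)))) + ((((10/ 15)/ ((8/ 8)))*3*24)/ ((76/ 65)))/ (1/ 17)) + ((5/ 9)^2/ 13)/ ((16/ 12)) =510*sqrt(30)/ 1781 + 55400263561361/ 27756778140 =1997.49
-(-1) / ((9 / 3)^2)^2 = 1 / 81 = 0.01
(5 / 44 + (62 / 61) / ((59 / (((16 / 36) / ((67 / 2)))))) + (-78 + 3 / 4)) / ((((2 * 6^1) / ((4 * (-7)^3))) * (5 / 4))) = 2526409990342 / 358082505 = 7055.39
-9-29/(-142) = -1249/142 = -8.80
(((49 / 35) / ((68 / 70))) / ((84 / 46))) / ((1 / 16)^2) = 202.04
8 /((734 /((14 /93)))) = 56 /34131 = 0.00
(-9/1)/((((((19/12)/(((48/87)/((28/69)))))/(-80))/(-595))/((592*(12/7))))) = -1439941017600/3857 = -373331868.71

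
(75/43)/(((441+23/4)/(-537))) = -161100/76841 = -2.10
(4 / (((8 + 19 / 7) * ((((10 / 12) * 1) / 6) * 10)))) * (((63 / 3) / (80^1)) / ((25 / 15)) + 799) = 6712923 / 31250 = 214.81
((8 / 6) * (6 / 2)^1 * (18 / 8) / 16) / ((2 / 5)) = 45 / 32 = 1.41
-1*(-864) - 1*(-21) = 885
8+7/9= 79/9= 8.78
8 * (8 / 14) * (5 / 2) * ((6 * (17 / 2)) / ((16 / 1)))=255 / 7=36.43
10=10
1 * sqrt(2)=sqrt(2)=1.41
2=2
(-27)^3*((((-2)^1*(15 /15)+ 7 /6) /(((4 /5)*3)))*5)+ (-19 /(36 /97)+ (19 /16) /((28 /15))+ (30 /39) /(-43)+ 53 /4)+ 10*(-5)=76822755587 /2253888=34084.55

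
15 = 15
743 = 743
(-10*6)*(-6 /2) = 180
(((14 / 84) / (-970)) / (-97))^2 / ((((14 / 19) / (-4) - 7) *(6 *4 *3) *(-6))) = 19 / 18793420711228800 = 0.00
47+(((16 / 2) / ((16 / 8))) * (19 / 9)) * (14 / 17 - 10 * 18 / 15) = -7249 / 153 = -47.38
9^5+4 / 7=413347 / 7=59049.57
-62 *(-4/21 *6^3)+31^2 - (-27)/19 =467266/133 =3513.28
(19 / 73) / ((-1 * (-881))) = 0.00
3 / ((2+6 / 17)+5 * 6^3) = 51 / 18400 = 0.00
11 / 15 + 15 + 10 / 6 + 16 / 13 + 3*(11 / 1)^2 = 24806 / 65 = 381.63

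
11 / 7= 1.57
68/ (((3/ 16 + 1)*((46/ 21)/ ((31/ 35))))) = 50592/ 2185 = 23.15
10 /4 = 5 /2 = 2.50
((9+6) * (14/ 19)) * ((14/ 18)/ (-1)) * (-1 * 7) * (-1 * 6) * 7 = -48020/ 19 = -2527.37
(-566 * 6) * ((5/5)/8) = -849/2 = -424.50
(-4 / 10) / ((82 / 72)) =-0.35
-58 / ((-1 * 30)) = 29 / 15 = 1.93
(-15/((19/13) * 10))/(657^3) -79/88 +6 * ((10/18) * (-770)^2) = 312371300298347797/158056051032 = 1976332.44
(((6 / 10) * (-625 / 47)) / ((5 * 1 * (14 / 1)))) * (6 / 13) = -225 / 4277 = -0.05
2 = 2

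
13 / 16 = 0.81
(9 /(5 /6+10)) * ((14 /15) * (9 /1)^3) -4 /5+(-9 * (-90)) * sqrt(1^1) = 446698 /325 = 1374.46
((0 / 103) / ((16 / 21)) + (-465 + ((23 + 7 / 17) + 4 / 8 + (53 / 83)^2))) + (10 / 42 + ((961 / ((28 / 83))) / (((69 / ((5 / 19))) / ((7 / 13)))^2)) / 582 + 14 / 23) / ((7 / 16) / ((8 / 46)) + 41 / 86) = -502604833468851171505637 / 1141252711266710108430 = -440.40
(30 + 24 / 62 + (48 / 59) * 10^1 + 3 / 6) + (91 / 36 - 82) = -2663359 / 65844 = -40.45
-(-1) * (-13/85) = -0.15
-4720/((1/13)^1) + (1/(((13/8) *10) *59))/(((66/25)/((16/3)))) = -4659248720/75933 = -61360.00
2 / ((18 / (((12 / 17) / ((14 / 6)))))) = 4 / 119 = 0.03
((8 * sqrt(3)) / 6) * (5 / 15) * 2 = 8 * sqrt(3) / 9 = 1.54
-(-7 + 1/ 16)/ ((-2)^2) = 111/ 64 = 1.73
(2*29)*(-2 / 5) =-116 / 5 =-23.20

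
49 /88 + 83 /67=10587 /5896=1.80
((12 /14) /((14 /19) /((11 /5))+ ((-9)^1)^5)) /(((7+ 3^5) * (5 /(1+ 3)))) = -2508 /53992623125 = -0.00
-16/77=-0.21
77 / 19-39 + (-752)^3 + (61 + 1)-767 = -8079935211 / 19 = -425259747.95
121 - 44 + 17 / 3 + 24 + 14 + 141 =785 / 3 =261.67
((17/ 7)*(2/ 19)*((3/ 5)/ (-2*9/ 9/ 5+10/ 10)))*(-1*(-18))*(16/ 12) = 816/ 133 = 6.14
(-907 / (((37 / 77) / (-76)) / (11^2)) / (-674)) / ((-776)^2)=-160559861 / 3754266272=-0.04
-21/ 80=-0.26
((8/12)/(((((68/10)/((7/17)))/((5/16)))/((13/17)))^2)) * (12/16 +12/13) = 11545625/49433741312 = 0.00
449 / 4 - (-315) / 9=589 / 4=147.25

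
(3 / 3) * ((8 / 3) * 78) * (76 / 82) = 7904 / 41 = 192.78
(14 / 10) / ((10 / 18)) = 63 / 25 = 2.52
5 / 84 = 0.06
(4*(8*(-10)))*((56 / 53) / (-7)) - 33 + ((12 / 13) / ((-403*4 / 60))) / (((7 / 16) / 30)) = 25162603 / 1943669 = 12.95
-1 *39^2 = -1521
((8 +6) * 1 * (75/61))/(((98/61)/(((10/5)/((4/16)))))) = 600/7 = 85.71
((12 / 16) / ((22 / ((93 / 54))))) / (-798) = -31 / 421344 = -0.00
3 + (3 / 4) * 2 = 9 / 2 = 4.50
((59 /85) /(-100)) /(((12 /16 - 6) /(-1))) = -59 /44625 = -0.00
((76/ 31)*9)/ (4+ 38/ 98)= 5.03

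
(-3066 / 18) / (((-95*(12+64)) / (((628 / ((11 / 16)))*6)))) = 2567264 / 19855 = 129.30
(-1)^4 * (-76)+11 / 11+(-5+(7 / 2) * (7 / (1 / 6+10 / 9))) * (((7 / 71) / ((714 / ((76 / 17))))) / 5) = -530916737 / 7079055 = -75.00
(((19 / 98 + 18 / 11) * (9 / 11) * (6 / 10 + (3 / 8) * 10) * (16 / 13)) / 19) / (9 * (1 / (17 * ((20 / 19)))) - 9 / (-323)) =7781512 / 9788779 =0.79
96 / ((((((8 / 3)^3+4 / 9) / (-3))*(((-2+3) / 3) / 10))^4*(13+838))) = 13075441503750 / 250619432771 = 52.17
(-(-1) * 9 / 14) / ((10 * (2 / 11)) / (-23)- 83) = -0.01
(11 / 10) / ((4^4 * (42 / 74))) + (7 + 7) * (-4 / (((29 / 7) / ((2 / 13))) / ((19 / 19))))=-41994401 / 20267520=-2.07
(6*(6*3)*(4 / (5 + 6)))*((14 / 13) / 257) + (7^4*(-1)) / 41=-87991183 / 1506791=-58.40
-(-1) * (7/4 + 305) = 1227/4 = 306.75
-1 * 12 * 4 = -48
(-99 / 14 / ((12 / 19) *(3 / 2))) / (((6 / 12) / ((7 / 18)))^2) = -1463 / 324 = -4.52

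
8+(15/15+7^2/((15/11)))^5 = 52185382880024/759375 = 68721491.86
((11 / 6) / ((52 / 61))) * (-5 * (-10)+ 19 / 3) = 8723 / 72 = 121.15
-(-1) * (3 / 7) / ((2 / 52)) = 78 / 7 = 11.14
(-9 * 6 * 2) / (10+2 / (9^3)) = -19683 / 1823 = -10.80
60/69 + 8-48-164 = -4672/23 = -203.13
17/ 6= 2.83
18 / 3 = 6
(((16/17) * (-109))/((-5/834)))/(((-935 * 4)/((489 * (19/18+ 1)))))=-365502724/79475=-4598.96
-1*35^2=-1225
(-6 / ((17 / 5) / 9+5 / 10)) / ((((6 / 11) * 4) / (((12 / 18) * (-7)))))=1155 / 79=14.62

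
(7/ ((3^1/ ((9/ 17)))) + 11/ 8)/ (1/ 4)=10.44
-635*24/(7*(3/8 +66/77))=-40640/23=-1766.96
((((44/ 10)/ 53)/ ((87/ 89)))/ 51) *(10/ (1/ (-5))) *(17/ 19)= -19580/ 262827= -0.07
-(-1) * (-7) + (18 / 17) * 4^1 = -2.76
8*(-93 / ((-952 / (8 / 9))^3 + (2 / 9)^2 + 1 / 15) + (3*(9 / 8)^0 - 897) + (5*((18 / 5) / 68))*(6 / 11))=-166326868301395506 / 23259750446449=-7150.84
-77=-77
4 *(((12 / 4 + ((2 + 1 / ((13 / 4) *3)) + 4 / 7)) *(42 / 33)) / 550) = 6196 / 117975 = 0.05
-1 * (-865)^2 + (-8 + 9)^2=-748224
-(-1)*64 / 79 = 64 / 79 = 0.81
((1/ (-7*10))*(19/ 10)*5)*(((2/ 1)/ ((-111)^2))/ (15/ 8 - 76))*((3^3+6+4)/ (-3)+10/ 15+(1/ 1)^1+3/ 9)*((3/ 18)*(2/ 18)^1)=-1178/ 20713510755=-0.00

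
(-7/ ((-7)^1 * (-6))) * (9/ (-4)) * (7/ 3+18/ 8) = 55/ 32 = 1.72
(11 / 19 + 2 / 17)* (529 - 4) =118125 / 323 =365.71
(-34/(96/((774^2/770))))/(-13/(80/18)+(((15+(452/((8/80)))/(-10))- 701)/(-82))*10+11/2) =-34796331/17850371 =-1.95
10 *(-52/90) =-5.78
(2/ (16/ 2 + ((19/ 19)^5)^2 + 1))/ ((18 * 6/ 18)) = 1/ 30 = 0.03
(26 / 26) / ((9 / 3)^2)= 1 / 9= 0.11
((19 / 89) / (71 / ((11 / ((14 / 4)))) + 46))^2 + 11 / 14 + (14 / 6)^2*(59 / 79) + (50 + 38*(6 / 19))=444534684923257 / 6649551670902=66.85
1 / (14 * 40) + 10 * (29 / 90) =16249 / 5040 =3.22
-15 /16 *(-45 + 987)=-7065 /8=-883.12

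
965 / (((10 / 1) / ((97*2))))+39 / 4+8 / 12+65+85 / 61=13759997 / 732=18797.81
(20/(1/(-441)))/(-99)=980/11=89.09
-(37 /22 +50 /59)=-3283 /1298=-2.53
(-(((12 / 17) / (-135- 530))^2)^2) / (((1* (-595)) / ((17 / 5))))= 20736 / 2858382309851359375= 0.00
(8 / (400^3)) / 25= 0.00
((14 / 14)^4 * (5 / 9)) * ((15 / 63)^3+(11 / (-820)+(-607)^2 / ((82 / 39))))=1330760414339 / 13669236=97354.41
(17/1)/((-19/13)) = -11.63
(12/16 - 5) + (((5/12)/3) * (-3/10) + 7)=65/24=2.71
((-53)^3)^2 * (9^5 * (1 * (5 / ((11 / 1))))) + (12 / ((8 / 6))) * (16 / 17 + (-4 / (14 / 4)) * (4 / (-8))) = 778726099382278815 / 1309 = 594901527411977.70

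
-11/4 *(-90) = 495/2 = 247.50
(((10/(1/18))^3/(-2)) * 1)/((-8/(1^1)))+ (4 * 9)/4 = 364509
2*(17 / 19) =34 / 19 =1.79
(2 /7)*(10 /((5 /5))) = 20 /7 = 2.86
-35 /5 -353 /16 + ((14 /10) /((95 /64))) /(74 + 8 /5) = -1192213 /41040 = -29.05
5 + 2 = 7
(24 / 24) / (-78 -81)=-1 / 159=-0.01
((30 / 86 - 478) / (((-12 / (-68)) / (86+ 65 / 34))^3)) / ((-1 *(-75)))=-548475256633591 / 696600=-787360402.86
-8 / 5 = -1.60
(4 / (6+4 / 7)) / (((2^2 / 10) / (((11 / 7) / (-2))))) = -55 / 46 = -1.20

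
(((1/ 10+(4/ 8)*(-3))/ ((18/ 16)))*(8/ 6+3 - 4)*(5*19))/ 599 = -0.07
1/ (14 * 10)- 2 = -279/ 140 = -1.99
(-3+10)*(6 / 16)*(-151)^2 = 59852.62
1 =1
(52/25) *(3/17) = 0.37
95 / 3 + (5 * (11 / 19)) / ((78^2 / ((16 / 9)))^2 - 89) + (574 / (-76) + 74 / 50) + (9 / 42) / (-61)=153570726079859 / 6001078186425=25.59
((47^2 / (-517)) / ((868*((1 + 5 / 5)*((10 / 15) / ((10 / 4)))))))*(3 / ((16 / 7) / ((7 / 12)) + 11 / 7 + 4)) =-987 / 338272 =-0.00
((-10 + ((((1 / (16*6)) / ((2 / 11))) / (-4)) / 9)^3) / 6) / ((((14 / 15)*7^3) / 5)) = -82556485665275 / 3171489952038912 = -0.03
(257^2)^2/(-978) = -4362470401/978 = -4460603.68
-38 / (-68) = 0.56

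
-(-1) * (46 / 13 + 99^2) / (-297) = -127459 / 3861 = -33.01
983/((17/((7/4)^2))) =48167/272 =177.08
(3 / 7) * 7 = 3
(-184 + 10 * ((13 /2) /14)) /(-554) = 2511 /7756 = 0.32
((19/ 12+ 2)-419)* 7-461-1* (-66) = -39635/ 12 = -3302.92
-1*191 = -191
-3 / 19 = -0.16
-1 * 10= -10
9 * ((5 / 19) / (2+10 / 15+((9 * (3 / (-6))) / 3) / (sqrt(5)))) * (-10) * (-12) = 291600 * sqrt(5) / 22781+2592000 / 22781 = 142.40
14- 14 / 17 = 13.18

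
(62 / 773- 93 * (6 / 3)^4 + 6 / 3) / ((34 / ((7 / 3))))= -1340052 / 13141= -101.97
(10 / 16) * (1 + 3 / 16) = 95 / 128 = 0.74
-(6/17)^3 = -216/4913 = -0.04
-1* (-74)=74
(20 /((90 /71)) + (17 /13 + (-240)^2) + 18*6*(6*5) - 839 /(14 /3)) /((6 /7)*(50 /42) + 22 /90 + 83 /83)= 3478629595 /129844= 26790.84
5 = 5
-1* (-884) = 884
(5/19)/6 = 0.04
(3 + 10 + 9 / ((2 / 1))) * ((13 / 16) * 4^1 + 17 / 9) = 6475 / 72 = 89.93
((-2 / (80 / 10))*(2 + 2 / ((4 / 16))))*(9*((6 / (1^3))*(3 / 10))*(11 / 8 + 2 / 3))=-1323 / 16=-82.69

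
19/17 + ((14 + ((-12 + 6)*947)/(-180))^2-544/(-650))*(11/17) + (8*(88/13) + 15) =281307239/198900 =1414.31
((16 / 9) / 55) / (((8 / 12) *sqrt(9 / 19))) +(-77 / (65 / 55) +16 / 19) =-15885 / 247 +8 *sqrt(19) / 495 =-64.24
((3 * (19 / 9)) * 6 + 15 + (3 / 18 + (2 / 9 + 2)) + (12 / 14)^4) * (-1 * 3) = -2417125 / 14406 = -167.79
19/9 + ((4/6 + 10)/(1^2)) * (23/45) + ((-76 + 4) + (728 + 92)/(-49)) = -81.17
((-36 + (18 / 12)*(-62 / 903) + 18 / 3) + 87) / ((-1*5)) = -11.38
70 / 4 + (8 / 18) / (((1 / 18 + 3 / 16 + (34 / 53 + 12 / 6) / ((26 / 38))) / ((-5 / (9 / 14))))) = 3488011 / 209394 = 16.66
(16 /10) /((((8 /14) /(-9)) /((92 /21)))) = -552 /5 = -110.40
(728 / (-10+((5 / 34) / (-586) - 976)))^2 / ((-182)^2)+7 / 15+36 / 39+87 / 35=408314336650126706 / 105358544932029753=3.88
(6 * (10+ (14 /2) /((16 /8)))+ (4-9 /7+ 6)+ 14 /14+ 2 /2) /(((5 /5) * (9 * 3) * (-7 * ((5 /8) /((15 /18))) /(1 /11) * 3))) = -856 /43659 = -0.02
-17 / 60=-0.28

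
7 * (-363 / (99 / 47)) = -1206.33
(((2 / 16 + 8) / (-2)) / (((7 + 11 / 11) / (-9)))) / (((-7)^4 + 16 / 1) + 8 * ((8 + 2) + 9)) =585 / 328832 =0.00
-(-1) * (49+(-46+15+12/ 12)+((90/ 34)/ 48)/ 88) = 19.00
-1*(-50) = 50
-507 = -507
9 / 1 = 9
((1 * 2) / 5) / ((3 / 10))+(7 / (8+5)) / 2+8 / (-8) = 47 / 78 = 0.60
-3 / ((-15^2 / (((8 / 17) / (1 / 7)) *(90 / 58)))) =168 / 2465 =0.07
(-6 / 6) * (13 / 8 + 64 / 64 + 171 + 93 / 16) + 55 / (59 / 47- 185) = -6208829 / 34544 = -179.74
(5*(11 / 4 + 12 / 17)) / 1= 1175 / 68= 17.28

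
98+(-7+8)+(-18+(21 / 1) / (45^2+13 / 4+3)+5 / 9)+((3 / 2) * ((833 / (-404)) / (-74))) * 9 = 358274397127 / 4372290000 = 81.94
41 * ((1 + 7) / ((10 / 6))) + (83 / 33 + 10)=34537 / 165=209.32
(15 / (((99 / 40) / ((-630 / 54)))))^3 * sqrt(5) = -790448.42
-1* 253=-253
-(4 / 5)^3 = -64 / 125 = -0.51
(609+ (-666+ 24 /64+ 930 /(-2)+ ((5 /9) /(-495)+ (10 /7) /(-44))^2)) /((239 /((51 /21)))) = -2759610919955 /520639861896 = -5.30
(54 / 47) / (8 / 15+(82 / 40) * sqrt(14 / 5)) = -259200 / 4857121+199260 * sqrt(70) / 4857121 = 0.29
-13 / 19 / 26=-1 / 38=-0.03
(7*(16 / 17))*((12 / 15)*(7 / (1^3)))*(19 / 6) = 116.83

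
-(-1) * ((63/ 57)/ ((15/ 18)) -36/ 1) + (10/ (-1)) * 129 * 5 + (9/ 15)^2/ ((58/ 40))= -17864592/ 2755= -6484.43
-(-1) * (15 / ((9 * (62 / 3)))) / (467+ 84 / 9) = 15 / 88598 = 0.00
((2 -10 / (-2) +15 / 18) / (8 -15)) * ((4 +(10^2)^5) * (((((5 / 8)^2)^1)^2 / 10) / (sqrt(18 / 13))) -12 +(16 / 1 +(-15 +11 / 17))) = 4136 / 357 -14687500005875 * sqrt(26) / 516096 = -145112233.30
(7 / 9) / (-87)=-0.01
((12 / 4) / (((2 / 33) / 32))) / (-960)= -1.65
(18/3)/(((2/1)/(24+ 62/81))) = 2006/27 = 74.30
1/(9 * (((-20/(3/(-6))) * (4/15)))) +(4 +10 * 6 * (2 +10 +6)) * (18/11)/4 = 468299/1056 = 443.46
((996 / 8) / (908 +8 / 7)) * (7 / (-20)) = -12201 / 254560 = -0.05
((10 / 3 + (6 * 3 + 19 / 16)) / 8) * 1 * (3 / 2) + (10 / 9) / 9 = 90121 / 20736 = 4.35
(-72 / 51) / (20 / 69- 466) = 828 / 273139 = 0.00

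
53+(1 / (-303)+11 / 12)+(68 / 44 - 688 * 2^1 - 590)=-1910.54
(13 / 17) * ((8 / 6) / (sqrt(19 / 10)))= 52 * sqrt(190) / 969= 0.74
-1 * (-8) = 8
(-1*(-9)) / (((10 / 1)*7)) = 9 / 70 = 0.13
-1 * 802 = -802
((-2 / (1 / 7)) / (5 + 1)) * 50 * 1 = -350 / 3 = -116.67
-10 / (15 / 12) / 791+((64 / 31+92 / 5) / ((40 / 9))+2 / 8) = 4.84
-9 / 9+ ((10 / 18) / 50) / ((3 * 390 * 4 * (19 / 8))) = -1000349 / 1000350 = -1.00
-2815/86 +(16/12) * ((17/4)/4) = -16159/516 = -31.32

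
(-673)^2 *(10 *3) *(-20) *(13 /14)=-1766423100 /7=-252346157.14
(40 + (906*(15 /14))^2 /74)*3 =138951195 /3626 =38320.79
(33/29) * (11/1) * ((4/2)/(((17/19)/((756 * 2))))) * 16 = 333704448/493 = 676885.29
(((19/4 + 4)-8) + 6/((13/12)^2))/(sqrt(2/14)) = 3963 * sqrt(7)/676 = 15.51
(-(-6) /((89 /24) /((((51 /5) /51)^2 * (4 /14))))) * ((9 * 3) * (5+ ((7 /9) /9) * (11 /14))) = 39408 /15575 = 2.53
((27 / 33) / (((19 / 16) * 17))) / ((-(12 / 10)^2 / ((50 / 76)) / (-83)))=103750 / 67507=1.54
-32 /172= -8 /43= -0.19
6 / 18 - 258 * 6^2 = -27863 / 3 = -9287.67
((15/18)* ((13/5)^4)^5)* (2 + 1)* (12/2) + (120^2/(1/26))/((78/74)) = 57021666226986148316403/19073486328125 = 2989577534.28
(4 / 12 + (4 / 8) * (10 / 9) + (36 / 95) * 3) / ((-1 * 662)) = -866 / 283005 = -0.00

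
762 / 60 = 127 / 10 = 12.70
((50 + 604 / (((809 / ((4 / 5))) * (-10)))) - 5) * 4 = 3635668 / 20225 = 179.76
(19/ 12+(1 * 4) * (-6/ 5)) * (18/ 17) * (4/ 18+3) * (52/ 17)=-145522/ 4335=-33.57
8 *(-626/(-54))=2504/27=92.74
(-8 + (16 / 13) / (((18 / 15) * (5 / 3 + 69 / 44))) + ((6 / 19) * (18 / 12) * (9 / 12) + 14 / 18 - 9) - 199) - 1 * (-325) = 419366221 / 3796884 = 110.45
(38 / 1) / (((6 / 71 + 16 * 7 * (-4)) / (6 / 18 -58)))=233377 / 47703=4.89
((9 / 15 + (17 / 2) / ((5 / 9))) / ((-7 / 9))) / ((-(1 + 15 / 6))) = 1431 / 245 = 5.84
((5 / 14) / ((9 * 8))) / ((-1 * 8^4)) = -5 / 4128768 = -0.00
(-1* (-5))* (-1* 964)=-4820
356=356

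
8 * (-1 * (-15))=120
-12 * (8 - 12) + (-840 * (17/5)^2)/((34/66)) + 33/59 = -5546307/295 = -18801.04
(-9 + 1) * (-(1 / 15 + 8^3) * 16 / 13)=983168 / 195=5041.89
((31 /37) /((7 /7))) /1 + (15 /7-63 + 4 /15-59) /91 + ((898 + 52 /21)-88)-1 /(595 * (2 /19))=650680035 /801346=811.98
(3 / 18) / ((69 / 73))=73 / 414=0.18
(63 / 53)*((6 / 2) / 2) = 189 / 106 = 1.78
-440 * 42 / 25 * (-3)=11088 / 5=2217.60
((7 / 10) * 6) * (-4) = -84 / 5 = -16.80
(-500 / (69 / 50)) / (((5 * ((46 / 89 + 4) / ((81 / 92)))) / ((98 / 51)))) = -16353750 / 602531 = -27.14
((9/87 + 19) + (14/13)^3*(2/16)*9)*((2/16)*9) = 11759949/509704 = 23.07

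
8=8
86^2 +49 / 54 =399433 / 54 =7396.91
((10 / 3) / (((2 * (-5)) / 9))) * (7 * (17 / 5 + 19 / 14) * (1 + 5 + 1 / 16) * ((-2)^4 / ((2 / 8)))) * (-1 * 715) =27714258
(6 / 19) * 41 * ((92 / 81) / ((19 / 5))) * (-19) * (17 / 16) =-80155 / 1026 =-78.12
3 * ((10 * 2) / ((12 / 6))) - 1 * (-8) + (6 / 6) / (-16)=607 / 16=37.94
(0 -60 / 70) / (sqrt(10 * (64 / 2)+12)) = -3 * sqrt(83) / 581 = -0.05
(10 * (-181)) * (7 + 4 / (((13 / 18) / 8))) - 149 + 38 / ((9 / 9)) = -1208713 / 13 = -92977.92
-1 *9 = -9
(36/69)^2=144/529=0.27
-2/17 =-0.12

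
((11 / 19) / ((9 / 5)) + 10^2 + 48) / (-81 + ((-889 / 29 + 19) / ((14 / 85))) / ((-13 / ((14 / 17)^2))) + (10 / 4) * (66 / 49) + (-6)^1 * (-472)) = 0.05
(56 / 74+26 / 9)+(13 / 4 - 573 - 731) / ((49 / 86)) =-74382785 / 32634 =-2279.30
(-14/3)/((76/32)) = -112/57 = -1.96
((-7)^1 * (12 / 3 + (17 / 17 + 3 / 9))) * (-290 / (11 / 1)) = 32480 / 33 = 984.24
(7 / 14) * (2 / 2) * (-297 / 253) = -27 / 46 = -0.59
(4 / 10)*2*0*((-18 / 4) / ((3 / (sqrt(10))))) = 0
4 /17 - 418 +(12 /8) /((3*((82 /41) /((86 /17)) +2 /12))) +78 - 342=-1678357 /2465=-680.88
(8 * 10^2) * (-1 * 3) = -2400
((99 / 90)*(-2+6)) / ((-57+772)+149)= 11 / 2160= 0.01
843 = 843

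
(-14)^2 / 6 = 98 / 3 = 32.67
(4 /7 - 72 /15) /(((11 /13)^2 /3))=-75036 /4235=-17.72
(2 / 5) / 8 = 1 / 20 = 0.05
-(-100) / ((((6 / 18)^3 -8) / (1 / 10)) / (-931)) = 50274 / 43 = 1169.16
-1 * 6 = -6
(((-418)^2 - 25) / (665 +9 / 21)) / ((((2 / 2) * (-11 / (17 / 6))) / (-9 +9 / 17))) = 14674716 / 25619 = 572.81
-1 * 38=-38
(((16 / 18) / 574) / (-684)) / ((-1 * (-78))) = -1 / 34452054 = -0.00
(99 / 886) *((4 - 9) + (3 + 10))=396 / 443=0.89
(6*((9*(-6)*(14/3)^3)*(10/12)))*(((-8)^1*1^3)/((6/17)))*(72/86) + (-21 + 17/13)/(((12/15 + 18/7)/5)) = 17172964480/32981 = 520692.66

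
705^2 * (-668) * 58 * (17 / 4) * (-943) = 77176186108650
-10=-10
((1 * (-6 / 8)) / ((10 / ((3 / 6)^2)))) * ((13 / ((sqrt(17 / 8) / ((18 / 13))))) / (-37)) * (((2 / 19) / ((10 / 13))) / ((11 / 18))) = 3159 * sqrt(34) / 13146100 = 0.00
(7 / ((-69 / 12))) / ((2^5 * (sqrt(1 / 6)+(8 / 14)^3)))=115248 / 2140679 - 823543 * sqrt(6) / 17125432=-0.06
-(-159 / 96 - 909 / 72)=457 / 32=14.28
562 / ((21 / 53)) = 29786 / 21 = 1418.38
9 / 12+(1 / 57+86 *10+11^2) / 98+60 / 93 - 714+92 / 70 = -1214378819 / 1731660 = -701.28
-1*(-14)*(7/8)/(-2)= -49/8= -6.12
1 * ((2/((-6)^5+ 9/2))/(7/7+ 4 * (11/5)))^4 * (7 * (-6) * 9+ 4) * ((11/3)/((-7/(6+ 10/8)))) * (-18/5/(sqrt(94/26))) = -15776000 * sqrt(611)/304939006524144228596283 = -0.00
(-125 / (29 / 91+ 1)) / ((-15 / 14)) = 3185 / 36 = 88.47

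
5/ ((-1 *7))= -5/ 7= -0.71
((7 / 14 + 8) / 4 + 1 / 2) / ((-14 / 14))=-21 / 8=-2.62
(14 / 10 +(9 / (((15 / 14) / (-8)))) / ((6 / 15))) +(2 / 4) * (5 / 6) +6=-9611 / 60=-160.18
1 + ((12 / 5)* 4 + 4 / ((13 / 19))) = 1069 / 65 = 16.45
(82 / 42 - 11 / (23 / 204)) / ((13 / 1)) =-7.35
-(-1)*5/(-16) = -5/16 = -0.31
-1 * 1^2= -1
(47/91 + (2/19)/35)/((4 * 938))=4491/32436040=0.00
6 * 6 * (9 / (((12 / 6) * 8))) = 81 / 4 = 20.25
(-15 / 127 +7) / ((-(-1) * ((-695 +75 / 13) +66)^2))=73853 / 4168292654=0.00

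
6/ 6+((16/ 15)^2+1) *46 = 22351/ 225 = 99.34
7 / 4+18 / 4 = 25 / 4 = 6.25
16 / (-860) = -4 / 215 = -0.02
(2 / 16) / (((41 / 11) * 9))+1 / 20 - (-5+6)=-13967 / 14760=-0.95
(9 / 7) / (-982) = -9 / 6874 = -0.00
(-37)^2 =1369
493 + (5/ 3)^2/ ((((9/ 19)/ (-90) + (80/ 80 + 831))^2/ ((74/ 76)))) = 110876061838067/ 224900732169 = 493.00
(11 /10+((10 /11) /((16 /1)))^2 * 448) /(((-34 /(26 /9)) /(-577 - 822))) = 18678049 /61710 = 302.67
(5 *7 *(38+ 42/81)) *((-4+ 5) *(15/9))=182000/81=2246.91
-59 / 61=-0.97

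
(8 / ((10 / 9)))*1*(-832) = -5990.40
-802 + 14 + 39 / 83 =-787.53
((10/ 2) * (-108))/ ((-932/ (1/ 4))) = 135/ 932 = 0.14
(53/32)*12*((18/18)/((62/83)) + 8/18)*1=52735/1488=35.44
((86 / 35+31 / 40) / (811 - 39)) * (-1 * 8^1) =-181 / 5404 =-0.03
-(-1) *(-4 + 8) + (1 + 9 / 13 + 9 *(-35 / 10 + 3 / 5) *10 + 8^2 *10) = 5001 / 13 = 384.69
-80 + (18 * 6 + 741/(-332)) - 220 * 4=-283605/332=-854.23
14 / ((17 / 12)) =168 / 17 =9.88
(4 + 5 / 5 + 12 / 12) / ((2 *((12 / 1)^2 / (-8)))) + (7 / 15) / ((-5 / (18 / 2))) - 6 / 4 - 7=-9.51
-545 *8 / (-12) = 1090 / 3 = 363.33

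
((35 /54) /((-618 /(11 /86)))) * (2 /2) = -385 /2869992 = -0.00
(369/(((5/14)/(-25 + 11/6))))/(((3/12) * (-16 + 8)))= 119679/10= 11967.90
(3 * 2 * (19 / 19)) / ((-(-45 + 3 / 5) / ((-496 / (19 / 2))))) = -4960 / 703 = -7.06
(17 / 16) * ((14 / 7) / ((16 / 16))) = 17 / 8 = 2.12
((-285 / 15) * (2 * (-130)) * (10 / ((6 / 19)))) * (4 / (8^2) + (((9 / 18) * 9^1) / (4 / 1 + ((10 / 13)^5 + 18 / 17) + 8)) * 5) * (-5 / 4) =-691173367922375 / 2019049104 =-342326.18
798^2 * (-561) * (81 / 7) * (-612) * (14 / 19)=1864152680544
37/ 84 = 0.44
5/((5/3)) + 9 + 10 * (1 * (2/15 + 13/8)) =355/12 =29.58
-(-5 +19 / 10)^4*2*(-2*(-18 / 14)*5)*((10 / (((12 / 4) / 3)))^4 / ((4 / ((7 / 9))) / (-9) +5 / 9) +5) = 1047264502311 / 700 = 1496092146.16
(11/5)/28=11/140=0.08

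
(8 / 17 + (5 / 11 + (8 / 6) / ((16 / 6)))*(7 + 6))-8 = 1825 / 374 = 4.88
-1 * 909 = -909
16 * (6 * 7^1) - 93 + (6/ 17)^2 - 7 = 165344/ 289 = 572.12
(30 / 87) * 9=3.10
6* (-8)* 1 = -48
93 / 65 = 1.43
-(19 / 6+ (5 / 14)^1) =-74 / 21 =-3.52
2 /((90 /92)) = 92 /45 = 2.04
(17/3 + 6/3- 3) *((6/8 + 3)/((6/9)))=105/4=26.25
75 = 75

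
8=8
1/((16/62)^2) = 961/64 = 15.02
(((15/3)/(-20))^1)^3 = -1/64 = -0.02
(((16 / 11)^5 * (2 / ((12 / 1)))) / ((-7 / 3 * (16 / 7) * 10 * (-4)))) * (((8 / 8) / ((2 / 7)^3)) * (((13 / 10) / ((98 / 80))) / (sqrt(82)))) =0.03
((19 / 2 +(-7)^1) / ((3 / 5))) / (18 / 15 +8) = 125 / 276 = 0.45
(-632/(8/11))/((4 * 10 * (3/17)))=-14773/120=-123.11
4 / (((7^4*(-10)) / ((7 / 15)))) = -2 / 25725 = -0.00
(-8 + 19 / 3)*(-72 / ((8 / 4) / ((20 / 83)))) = 1200 / 83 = 14.46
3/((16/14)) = 21/8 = 2.62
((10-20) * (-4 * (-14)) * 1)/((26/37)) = -10360/13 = -796.92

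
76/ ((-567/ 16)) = -2.14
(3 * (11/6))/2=11/4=2.75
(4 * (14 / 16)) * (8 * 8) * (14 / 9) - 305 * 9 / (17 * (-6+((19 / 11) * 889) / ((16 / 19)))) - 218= 6379677254 / 48940569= 130.36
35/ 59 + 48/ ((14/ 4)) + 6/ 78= 77230/ 5369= 14.38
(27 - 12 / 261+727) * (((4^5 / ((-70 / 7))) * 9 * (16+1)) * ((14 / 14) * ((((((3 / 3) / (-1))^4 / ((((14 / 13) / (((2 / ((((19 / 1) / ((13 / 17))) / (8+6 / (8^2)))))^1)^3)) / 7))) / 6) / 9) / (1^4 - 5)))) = 16274468771740543 / 165557603520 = 98300.94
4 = 4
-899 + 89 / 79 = -70932 / 79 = -897.87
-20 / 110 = -2 / 11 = -0.18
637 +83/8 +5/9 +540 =85531/72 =1187.93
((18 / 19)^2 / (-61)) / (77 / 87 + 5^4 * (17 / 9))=-21141 / 1697576869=-0.00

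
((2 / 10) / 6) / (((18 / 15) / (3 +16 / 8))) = 5 / 36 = 0.14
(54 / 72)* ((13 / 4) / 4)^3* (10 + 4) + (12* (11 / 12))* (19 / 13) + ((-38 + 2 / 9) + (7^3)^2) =117632.93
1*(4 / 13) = 4 / 13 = 0.31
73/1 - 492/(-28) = 90.57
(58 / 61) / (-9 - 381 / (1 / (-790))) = 58 / 18359841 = 0.00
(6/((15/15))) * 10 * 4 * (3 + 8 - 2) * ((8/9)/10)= 192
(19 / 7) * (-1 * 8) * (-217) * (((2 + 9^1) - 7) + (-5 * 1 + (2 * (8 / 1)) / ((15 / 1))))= 4712 / 15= 314.13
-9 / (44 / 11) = -9 / 4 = -2.25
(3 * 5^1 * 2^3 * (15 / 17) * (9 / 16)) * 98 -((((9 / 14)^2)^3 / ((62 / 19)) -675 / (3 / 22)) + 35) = 85327240929517 / 7936130944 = 10751.74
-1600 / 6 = -800 / 3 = -266.67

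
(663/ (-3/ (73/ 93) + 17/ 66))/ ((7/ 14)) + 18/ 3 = -483510/ 1321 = -366.02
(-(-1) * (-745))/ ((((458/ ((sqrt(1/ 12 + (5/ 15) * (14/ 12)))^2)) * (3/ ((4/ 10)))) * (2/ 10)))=-12665/ 24732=-0.51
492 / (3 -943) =-123 / 235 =-0.52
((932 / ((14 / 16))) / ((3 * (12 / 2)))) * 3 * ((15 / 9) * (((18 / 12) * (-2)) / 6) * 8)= -74560 / 63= -1183.49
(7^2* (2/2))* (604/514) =57.58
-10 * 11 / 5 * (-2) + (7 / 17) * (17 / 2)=95 / 2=47.50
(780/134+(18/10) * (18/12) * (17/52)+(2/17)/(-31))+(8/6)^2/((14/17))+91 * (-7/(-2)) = 378663080333/1156722840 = 327.36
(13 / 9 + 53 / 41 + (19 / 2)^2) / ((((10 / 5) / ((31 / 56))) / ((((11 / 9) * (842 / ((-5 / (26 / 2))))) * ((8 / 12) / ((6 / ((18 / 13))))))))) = -2814800527 / 265680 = -10594.70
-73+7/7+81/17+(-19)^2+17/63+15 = 330976/1071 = 309.03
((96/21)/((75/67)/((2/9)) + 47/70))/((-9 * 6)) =-5360/361449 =-0.01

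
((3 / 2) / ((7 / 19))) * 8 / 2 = 114 / 7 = 16.29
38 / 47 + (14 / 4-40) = -3355 / 94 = -35.69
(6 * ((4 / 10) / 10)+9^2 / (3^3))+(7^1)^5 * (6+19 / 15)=9160058 / 75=122134.11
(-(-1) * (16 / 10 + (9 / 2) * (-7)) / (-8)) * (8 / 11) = 299 / 110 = 2.72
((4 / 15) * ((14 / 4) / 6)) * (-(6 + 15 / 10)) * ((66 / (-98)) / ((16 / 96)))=33 / 7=4.71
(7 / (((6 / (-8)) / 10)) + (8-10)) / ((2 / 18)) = -858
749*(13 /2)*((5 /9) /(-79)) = -48685 /1422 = -34.24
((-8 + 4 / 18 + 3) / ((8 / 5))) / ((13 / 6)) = -215 / 156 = -1.38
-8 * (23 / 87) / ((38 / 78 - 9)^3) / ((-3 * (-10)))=151593 / 1326545840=0.00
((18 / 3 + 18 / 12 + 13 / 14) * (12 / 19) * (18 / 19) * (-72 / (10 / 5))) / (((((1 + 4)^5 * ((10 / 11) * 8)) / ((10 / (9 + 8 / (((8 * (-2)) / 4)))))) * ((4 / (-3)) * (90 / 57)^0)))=0.01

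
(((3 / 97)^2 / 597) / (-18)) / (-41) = 1 / 460608186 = 0.00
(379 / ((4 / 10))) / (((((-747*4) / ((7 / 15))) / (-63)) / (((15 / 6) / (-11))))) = -92855 / 43824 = -2.12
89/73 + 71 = 5272/73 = 72.22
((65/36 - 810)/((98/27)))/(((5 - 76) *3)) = 29095/27832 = 1.05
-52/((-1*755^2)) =52/570025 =0.00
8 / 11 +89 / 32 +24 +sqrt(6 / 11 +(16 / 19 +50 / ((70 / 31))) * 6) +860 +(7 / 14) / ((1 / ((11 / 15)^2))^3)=8 * sqrt(4630395) / 1463 +3558777216611 / 4009500000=899.35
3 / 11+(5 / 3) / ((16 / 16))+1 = 97 / 33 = 2.94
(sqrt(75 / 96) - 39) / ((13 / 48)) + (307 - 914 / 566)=30*sqrt(2) / 13 + 45672 / 283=164.65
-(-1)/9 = 1/9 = 0.11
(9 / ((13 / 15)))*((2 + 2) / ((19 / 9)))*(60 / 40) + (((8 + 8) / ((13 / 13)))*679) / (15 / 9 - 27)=-98634 / 247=-399.33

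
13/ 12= 1.08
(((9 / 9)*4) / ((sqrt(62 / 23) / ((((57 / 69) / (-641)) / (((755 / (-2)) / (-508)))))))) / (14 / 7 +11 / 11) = -38608*sqrt(1426) / 1035179745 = -0.00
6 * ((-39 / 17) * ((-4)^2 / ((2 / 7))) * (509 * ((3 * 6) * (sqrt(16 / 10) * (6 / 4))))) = -360176544 * sqrt(10) / 85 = -13399743.99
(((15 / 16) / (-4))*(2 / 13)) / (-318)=5 / 44096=0.00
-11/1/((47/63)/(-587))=406791/47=8655.13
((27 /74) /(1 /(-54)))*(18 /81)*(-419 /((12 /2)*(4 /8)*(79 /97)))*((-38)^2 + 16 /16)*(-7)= -22199613030 /2923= -7594804.32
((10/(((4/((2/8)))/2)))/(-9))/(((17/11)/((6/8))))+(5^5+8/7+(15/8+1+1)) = 3129.95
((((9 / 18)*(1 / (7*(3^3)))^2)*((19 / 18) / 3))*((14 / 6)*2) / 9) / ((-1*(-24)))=19 / 178564176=0.00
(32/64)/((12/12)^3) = 1/2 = 0.50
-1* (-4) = 4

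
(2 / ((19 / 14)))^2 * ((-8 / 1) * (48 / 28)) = -10752 / 361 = -29.78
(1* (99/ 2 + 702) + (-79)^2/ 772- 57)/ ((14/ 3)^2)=697365/ 21616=32.26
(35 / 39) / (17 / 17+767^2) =7 / 4588662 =0.00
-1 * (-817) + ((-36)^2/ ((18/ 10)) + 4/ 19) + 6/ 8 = 116885/ 76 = 1537.96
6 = 6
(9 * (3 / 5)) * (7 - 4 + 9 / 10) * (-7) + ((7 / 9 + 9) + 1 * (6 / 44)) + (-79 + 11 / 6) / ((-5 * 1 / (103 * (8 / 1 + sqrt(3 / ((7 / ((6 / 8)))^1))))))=47689 * sqrt(7) / 140 + 31134413 / 2475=13480.80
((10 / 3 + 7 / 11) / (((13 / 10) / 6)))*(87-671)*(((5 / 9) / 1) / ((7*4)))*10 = -2122.99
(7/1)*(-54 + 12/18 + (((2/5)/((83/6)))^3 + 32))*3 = -32020035712/71473375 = -448.00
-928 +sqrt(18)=-928 +3 * sqrt(2)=-923.76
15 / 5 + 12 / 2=9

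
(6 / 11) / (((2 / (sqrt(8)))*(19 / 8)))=48*sqrt(2) / 209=0.32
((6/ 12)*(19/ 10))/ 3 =19/ 60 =0.32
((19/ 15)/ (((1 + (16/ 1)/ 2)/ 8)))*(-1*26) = -3952/ 135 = -29.27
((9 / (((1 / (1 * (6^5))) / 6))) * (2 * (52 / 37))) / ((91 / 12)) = 40310784 / 259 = 155640.09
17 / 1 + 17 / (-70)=16.76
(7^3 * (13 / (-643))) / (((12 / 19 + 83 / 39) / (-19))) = 62778261 / 1314935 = 47.74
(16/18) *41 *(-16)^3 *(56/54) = -37617664/243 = -154805.20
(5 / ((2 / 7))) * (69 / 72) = 805 / 48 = 16.77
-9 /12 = -3 /4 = -0.75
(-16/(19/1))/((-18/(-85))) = -3.98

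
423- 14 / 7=421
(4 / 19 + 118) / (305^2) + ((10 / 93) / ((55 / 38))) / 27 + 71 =3466375680091 / 48819426975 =71.00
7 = 7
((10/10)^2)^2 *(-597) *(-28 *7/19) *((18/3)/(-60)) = -58506/95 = -615.85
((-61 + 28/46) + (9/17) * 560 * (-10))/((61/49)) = -57957837/23851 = -2430.00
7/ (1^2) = 7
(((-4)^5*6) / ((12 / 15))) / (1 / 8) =-61440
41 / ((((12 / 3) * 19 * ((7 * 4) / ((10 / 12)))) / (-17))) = -3485 / 12768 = -0.27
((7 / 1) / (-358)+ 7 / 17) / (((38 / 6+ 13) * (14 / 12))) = 3069 / 176494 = 0.02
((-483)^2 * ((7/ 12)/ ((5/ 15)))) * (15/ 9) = 2721705/ 4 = 680426.25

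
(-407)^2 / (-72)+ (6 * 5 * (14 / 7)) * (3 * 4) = -113809 / 72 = -1580.68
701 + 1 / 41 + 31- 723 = 370 / 41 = 9.02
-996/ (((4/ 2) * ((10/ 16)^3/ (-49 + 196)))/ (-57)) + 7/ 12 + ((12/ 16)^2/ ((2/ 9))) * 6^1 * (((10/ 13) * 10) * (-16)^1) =333248810399/ 19500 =17089682.58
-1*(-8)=8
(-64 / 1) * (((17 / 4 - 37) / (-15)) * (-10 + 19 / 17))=316496 / 255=1241.16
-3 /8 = -0.38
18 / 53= 0.34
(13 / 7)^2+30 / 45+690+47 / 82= 8373779 / 12054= 694.69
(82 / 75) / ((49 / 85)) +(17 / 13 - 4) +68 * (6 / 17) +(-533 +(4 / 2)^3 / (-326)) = -794027194 / 1557465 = -509.82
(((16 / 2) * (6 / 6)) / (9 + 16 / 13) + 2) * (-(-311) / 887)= 115070 / 117971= 0.98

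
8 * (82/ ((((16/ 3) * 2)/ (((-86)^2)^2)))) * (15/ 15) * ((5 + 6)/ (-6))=-6167517004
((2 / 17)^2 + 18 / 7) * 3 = 15690 / 2023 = 7.76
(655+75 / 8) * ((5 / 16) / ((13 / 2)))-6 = 21583 / 832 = 25.94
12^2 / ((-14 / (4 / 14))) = -144 / 49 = -2.94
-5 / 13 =-0.38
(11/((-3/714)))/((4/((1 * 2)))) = -1309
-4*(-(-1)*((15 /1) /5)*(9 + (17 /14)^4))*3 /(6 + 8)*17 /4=-65677545 /537824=-122.12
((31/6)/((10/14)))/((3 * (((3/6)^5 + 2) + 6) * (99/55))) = 0.17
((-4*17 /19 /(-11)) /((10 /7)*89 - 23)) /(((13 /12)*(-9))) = -1904 /5942079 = -0.00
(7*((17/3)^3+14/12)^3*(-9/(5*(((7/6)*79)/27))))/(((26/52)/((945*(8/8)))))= -6769477836583/158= -42844796434.07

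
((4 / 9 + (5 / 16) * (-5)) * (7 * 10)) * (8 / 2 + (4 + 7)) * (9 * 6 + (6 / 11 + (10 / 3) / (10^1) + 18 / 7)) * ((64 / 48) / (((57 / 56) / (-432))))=23930267200 / 627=38166295.37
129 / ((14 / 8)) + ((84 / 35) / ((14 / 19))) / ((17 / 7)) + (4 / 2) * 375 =490908 / 595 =825.06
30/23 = 1.30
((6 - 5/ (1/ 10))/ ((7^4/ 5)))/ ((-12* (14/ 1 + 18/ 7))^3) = 55/ 4720149504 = 0.00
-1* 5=-5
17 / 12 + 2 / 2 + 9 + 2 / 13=1805 / 156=11.57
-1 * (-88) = 88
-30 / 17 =-1.76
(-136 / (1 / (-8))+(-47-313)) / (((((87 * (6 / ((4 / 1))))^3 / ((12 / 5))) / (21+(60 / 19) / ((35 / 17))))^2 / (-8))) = -1166344192 / 338201669737575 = -0.00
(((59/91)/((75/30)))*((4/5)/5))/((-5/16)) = -7552/56875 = -0.13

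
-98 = -98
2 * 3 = 6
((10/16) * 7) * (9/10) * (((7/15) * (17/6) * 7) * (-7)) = -40817/160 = -255.11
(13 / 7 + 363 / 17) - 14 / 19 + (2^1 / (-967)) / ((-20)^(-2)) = 47326404 / 2186387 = 21.65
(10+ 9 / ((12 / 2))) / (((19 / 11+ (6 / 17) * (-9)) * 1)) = -4301 / 542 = -7.94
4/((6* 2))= 1/3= 0.33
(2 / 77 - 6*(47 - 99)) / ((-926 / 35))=-60065 / 5093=-11.79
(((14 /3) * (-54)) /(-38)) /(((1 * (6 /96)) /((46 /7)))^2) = 9750528 /133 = 73312.24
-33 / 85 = -0.39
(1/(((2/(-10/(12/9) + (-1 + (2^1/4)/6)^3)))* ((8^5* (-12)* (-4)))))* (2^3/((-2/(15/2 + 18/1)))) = 242947/905969664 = 0.00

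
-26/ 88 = -13/ 44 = -0.30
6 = 6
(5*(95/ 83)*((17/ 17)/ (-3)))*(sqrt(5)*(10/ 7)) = -4750*sqrt(5)/ 1743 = -6.09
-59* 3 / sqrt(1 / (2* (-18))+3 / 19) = -1062* sqrt(1691) / 89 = -490.69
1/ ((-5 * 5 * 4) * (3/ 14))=-7/ 150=-0.05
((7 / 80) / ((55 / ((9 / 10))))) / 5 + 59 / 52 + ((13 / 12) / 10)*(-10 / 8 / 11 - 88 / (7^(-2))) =-466.01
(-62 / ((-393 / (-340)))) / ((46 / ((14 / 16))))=-18445 / 18078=-1.02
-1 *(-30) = 30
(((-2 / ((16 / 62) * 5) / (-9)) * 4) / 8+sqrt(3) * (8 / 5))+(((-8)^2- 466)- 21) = -420.14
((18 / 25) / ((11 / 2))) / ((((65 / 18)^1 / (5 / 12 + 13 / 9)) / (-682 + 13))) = -806814 / 17875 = -45.14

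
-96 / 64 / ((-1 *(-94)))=-3 / 188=-0.02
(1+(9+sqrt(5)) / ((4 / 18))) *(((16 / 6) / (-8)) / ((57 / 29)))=-2407 / 342 -29 *sqrt(5) / 38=-8.74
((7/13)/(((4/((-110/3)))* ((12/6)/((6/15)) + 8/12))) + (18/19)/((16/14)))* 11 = -7777/16796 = -0.46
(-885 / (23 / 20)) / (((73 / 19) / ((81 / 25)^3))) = -7148944332 / 1049375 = -6812.57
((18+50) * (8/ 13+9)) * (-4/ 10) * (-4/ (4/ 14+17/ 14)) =27200/ 39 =697.44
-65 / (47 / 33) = -2145 / 47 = -45.64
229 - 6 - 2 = 221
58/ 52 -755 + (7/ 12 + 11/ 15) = -587003/ 780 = -752.57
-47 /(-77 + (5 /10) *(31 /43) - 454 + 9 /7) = 28294 /318671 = 0.09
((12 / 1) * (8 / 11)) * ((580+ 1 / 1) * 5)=278880 / 11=25352.73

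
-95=-95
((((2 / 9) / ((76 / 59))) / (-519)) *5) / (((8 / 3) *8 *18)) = -295 / 68159232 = -0.00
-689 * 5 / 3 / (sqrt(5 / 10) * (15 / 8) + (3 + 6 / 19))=-58647680 / 142269 + 49745800 * sqrt(2) / 426807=-247.40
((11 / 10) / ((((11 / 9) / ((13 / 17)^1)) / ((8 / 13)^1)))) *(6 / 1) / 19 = 216 / 1615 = 0.13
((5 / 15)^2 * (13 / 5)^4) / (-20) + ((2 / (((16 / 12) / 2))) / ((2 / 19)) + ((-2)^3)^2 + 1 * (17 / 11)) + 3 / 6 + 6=124110829 / 1237500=100.29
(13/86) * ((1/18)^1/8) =13/12384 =0.00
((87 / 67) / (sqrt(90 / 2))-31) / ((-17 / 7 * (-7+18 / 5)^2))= 5425 / 4913-1015 * sqrt(5) / 329171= 1.10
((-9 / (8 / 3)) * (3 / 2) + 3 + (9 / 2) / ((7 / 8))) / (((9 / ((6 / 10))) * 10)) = 23 / 1120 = 0.02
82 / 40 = 41 / 20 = 2.05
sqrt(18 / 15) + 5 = sqrt(30) / 5 + 5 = 6.10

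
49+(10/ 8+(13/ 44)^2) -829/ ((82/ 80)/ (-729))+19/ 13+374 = 608841548225/ 1031888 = 590026.77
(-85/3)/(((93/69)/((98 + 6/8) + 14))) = -881705/372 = -2370.17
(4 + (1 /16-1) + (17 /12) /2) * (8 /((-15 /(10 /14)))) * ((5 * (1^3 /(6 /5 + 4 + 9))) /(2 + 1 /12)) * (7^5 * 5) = -4345810 /213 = -20402.86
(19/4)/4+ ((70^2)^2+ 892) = 24010893.19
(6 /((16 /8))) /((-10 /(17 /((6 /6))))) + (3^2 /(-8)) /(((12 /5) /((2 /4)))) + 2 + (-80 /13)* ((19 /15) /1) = -138893 /12480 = -11.13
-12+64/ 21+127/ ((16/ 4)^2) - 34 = -11765/ 336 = -35.01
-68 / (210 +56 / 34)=-578 / 1799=-0.32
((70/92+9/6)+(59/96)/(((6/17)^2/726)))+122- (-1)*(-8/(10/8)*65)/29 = 1418363921/384192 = 3691.81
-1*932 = -932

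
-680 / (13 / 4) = -2720 / 13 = -209.23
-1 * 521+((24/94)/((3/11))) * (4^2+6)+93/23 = -536566/1081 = -496.36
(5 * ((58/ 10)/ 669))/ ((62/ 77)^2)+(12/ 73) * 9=290288381/ 187729428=1.55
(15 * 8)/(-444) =-10/37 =-0.27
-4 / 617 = -0.01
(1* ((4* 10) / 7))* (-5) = -200 / 7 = -28.57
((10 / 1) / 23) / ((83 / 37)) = 370 / 1909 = 0.19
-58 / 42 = -29 / 21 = -1.38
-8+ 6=-2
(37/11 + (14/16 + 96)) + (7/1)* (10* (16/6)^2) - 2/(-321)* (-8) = 50674079/84744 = 597.97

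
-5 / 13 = -0.38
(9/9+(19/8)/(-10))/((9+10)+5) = 61/1920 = 0.03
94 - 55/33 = 92.33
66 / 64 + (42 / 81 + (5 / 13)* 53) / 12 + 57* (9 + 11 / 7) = 142783843 / 235872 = 605.34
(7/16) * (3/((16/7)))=147/256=0.57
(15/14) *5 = 75/14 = 5.36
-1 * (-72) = 72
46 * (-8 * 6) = -2208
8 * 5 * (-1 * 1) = -40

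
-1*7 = -7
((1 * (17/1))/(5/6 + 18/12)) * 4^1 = 204/7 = 29.14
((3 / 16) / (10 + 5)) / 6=1 / 480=0.00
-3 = -3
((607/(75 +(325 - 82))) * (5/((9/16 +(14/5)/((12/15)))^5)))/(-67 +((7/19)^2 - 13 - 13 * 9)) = -28721414144/655553296393125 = -0.00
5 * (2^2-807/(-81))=1885/27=69.81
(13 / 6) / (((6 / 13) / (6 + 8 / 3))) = 2197 / 54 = 40.69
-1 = -1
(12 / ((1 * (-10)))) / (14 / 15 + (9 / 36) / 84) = -2016 / 1573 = -1.28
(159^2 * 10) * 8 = 2022480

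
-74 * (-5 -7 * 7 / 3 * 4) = 15614 / 3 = 5204.67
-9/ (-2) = 9/ 2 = 4.50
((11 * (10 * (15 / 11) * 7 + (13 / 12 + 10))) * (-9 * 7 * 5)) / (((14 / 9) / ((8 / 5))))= -379701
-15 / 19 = -0.79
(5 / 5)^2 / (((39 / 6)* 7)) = 2 / 91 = 0.02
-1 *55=-55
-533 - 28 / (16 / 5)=-2167 / 4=-541.75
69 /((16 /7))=483 /16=30.19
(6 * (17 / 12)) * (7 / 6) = 119 / 12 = 9.92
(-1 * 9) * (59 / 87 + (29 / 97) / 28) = -6.20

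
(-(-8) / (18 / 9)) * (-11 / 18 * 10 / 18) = -110 / 81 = -1.36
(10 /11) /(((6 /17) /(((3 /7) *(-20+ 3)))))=-1445 /77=-18.77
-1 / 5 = -0.20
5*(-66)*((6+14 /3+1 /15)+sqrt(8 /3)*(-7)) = -3542+1540*sqrt(6) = 230.21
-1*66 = -66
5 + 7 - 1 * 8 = 4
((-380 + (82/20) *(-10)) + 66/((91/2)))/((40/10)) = -38179/364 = -104.89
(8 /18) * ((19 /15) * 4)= 304 /135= 2.25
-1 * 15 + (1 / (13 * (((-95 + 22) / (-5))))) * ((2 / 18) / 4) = -15.00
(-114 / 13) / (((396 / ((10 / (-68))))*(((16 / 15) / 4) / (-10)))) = -2375 / 19448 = -0.12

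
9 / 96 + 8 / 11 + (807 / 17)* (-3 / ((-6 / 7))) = 999137 / 5984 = 166.97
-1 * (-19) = 19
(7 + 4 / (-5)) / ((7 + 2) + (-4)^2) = 31 / 125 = 0.25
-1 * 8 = -8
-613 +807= 194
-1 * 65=-65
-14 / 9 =-1.56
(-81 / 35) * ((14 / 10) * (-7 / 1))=567 / 25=22.68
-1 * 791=-791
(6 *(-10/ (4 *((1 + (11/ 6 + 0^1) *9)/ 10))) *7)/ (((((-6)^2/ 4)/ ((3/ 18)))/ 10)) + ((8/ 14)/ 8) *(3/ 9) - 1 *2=-1649/ 126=-13.09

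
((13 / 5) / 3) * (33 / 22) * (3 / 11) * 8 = 2.84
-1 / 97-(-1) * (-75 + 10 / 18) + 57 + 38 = 17936 / 873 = 20.55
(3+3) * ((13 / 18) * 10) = 43.33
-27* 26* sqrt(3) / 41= -702* sqrt(3) / 41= -29.66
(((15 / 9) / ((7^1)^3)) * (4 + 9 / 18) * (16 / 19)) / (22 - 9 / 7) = 24 / 26999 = 0.00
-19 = -19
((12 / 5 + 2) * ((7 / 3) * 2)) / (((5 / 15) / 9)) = 554.40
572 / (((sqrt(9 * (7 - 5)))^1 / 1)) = 286 * sqrt(2) / 3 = 134.82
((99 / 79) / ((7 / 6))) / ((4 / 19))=5643 / 1106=5.10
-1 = -1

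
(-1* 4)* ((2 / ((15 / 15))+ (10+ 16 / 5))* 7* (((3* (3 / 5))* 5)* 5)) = -19152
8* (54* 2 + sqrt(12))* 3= 2675.14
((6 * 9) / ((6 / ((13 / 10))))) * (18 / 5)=1053 / 25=42.12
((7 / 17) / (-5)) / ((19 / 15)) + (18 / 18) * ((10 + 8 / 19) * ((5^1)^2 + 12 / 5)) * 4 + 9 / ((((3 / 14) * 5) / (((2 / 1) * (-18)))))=71373 / 85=839.68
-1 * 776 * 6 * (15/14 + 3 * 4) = -426024/7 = -60860.57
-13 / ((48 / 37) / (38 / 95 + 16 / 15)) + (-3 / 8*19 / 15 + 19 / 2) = -1021 / 180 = -5.67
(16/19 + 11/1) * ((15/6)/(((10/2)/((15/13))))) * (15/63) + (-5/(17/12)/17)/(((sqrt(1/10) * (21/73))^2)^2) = -3029.94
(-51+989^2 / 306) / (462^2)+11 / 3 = 240446683 / 65313864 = 3.68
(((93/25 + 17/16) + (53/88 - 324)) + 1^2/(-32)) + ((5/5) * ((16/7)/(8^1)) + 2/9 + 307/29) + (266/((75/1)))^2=-39520548113/133980000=-294.97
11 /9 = 1.22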